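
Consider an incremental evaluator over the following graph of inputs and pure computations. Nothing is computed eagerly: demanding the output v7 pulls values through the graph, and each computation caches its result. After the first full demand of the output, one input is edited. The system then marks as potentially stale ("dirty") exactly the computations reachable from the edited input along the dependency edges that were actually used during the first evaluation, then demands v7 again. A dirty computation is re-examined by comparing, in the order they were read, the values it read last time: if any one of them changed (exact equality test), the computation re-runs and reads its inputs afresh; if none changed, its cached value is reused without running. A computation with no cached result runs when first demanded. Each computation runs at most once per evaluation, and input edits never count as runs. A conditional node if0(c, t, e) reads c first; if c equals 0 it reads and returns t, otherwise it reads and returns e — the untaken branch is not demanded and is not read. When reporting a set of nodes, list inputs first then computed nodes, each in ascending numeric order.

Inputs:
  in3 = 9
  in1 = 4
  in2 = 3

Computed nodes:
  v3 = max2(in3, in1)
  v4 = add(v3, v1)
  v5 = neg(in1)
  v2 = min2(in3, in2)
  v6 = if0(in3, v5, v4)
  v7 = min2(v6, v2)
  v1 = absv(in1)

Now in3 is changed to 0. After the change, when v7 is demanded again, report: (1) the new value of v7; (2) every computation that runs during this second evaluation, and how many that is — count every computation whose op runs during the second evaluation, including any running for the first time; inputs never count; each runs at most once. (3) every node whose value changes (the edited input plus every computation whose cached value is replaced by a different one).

Initial pass — values computed on the first demand:
  v1 = absv(4) = 4
  v2 = min2(9, 3) = 3
  v3 = max2(9, 4) = 9
  v4 = add(9, 4) = 13
  v6 = if0(in3=9 -> else branch v4) = 13
  v7 = min2(13, 3) = 3

Second demand — change propagation:
  v2: re-runs because in3 9->0; new result 0.
  v3: dirty yet unreached — the second evaluation never asks for it.
  v4: dirty yet unreached — the second evaluation never asks for it.
  v5: newly demanded (no cache) — executes and yields -4.
  v6: re-runs because in3 9->0; new result -4.
  v7: re-runs because v6 13->-4; v2 3->0; new result -4.

The important point: the flipped condition redirects demand; v3, v4 are left stale, never re-checked.

v7 now evaluates to -4.
Run set: v2, v5, v6, v7 (4 run).
Changed values: in3, v2, v6, v7.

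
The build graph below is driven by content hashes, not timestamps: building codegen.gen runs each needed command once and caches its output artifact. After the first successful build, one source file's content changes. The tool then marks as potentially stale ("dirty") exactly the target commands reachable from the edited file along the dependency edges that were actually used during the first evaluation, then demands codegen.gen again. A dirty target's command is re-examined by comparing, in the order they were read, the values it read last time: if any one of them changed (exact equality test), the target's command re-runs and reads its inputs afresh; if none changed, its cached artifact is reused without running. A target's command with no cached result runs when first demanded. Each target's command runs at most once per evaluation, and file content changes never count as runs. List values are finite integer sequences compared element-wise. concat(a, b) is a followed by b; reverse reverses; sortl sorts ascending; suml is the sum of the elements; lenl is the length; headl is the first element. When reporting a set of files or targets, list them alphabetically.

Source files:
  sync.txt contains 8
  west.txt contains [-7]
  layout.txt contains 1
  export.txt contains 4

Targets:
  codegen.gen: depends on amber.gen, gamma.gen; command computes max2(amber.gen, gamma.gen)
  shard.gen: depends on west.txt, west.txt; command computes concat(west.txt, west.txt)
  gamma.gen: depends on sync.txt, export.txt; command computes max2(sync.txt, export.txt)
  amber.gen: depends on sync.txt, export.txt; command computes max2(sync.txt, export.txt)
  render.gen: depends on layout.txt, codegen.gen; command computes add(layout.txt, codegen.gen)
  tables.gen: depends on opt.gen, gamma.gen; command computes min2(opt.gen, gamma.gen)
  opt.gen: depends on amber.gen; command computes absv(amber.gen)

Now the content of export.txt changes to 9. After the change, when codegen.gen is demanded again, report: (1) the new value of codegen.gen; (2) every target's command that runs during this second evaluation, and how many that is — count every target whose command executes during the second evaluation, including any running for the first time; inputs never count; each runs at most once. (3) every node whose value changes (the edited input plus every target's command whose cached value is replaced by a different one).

codegen.gen now evaluates to 9.
Run set: amber.gen, codegen.gen, gamma.gen (3 run).
Changed values: amber.gen, codegen.gen, export.txt, gamma.gen.

Initial pass — values computed on the first demand:
  amber.gen = max2(8, 4) = 8
  gamma.gen = max2(8, 4) = 8
  codegen.gen = max2(8, 8) = 8

Second demand — change propagation:
  amber.gen: re-runs because export.txt 4->9; new result 9.
  gamma.gen: re-runs because export.txt 4->9; new result 9.
  codegen.gen: re-runs because amber.gen 8->9; gamma.gen 8->9; new result 9.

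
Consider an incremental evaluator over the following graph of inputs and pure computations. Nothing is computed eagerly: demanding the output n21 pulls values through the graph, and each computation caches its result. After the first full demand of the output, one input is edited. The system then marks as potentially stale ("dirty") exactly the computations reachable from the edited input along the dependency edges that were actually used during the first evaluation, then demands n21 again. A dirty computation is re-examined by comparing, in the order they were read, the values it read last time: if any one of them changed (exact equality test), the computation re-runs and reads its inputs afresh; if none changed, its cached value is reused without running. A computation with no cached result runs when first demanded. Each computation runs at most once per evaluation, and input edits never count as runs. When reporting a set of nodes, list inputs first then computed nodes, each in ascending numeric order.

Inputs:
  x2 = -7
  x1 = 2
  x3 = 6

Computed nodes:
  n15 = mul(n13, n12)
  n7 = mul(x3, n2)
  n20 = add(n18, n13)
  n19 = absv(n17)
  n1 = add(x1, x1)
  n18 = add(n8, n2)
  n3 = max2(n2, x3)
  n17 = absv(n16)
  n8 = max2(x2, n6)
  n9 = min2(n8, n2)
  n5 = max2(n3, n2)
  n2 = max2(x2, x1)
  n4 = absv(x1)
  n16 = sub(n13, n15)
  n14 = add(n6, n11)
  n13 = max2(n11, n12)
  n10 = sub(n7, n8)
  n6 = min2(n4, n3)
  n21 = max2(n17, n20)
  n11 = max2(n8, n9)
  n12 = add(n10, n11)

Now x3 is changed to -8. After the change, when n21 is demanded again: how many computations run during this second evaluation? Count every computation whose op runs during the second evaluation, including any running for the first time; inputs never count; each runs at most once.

Run set: n3, n6, n7, n10, n12, n13, n15, n16, n17, n20, n21 (11 run).
The important point: at n8 every value read last time is unchanged, so the dirty flag clears without a run.

Initial pass — values computed on the first demand:
  n2 = max2(-7, 2) = 2
  n3 = max2(2, 6) = 6
  n4 = absv(2) = 2
  n6 = min2(2, 6) = 2
  n7 = mul(6, 2) = 12
  n8 = max2(-7, 2) = 2
  n9 = min2(2, 2) = 2
  n10 = sub(12, 2) = 10
  n11 = max2(2, 2) = 2
  n12 = add(10, 2) = 12
  n13 = max2(2, 12) = 12
  n15 = mul(12, 12) = 144
  n16 = sub(12, 144) = -132
  n17 = absv(-132) = 132
  n18 = add(2, 2) = 4
  n20 = add(4, 12) = 16
  n21 = max2(132, 16) = 132

Second demand — change propagation:
  n3: re-runs because x3 6->-8; new result 2.
  n6: re-runs because n3 6->2; new result 2 (unchanged).
  n7: re-runs because x3 6->-8; new result -16.
  n8: re-examined; everything it read last time is the same (x2 unchanged, n6 unchanged) — cache 2 kept, no run.
  n9: re-examined; everything it read last time is the same (n8 unchanged, n2 unchanged) — cache 2 kept, no run.
  n10: re-runs because n7 12->-16; new result -18.
  n11: re-examined; everything it read last time is the same (n8 unchanged, n9 unchanged) — cache 2 kept, no run.
  n12: re-runs because n10 10->-18; new result -16.
  n13: re-runs because n12 12->-16; new result 2.
  n15: re-runs because n13 12->2; n12 12->-16; new result -32.
  n16: re-runs because n13 12->2; n15 144->-32; new result 34.
  n17: re-runs because n16 -132->34; new result 34.
  n18: re-examined; everything it read last time is the same (n8 unchanged, n2 unchanged) — cache 4 kept, no run.
  n20: re-runs because n13 12->2; new result 6.
  n21: re-runs because n17 132->34; n20 16->6; new result 34.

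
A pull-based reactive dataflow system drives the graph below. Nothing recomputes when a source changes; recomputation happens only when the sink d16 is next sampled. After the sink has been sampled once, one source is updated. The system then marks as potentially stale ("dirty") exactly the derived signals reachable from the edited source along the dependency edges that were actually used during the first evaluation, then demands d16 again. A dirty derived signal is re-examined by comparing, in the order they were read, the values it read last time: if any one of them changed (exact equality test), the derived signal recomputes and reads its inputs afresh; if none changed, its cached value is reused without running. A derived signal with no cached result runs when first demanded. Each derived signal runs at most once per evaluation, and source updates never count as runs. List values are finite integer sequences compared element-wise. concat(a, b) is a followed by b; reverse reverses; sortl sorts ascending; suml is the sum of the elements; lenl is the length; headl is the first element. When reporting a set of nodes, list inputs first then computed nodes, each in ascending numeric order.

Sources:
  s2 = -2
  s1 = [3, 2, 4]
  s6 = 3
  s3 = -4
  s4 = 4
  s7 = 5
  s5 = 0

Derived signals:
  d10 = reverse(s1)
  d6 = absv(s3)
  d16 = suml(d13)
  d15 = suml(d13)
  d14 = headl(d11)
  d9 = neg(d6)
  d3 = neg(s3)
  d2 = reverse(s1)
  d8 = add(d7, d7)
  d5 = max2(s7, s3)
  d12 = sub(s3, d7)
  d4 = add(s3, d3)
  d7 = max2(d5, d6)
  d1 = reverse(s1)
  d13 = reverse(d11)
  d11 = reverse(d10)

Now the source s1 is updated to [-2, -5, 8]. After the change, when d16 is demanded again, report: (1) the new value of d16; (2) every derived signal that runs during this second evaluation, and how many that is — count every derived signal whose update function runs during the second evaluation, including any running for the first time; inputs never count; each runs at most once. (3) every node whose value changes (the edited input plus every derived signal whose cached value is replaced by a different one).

First evaluation (everything demanded from the output):
  d10 = reverse([3, 2, 4]) = [4, 2, 3]
  d11 = reverse([4, 2, 3]) = [3, 2, 4]
  d13 = reverse([3, 2, 4]) = [4, 2, 3]
  d16 = suml([4, 2, 3]) = 9

Propagation after the edit:
  d10: runs — s1 [3, 2, 4]->[-2, -5, 8]; result [8, -5, -2].
  d11: runs — d10 [4, 2, 3]->[8, -5, -2]; result [-2, -5, 8].
  d13: runs — d11 [3, 2, 4]->[-2, -5, 8]; result [8, -5, -2].
  d16: runs — d13 [4, 2, 3]->[8, -5, -2]; result 1.

New value of d16: 1.
Derived signals that run: d10, d11, d13, d16 — 4 in total.
Values that change: s1, d10, d11, d13, d16.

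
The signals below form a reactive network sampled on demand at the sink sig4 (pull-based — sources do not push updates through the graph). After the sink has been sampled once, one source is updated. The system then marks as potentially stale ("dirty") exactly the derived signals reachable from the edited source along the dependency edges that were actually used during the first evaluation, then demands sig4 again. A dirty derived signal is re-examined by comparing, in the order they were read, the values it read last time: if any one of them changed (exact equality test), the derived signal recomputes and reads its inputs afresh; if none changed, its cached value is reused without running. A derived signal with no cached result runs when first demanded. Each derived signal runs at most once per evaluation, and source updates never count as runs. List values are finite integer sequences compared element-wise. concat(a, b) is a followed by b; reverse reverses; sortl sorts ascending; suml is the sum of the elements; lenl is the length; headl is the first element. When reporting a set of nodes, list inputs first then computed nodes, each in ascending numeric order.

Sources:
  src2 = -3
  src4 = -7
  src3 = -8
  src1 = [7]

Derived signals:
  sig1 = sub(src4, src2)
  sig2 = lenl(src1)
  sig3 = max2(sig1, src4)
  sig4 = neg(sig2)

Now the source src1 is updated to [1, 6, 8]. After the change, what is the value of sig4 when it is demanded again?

sig4 now evaluates to -3.

Initial pass — values computed on the first demand:
  sig2 = lenl([7]) = 1
  sig4 = neg(1) = -1

Second demand — change propagation:
  sig2: re-runs because src1 [7]->[1, 6, 8]; new result 3.
  sig4: re-runs because sig2 1->3; new result -3.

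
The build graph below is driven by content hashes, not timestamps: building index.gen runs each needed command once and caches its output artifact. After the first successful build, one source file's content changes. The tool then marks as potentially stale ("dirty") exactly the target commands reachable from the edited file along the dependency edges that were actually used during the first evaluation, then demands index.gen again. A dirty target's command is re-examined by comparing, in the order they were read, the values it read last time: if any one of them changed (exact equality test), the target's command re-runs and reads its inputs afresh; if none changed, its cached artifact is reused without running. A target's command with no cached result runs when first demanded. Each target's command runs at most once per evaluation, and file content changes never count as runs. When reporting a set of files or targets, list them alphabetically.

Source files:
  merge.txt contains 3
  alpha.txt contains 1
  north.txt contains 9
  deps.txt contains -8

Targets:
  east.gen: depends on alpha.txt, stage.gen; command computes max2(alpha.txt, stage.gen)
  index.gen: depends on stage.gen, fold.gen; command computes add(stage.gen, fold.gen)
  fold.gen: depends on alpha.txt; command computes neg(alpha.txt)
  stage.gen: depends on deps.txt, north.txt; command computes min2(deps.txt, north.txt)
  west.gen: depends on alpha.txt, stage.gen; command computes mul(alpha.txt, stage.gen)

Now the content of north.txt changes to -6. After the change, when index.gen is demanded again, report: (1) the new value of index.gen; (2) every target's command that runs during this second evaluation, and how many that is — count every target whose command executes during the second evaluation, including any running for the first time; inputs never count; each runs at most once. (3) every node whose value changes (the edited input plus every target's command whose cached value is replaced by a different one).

index.gen now evaluates to -9.
Run set: stage.gen (1 run).
Changed values: north.txt.
The important point: stage.gen recomputes to an identical value, and the output ends up unchanged.

Initial pass — values computed on the first demand:
  fold.gen = neg(1) = -1
  stage.gen = min2(-8, 9) = -8
  index.gen = add(-8, -1) = -9

Second demand — change propagation:
  stage.gen: re-runs because north.txt 9->-6; new result -8 (unchanged).
  index.gen: re-examined; everything it read last time is the same (stage.gen unchanged, fold.gen unchanged) — cache -9 kept, no run.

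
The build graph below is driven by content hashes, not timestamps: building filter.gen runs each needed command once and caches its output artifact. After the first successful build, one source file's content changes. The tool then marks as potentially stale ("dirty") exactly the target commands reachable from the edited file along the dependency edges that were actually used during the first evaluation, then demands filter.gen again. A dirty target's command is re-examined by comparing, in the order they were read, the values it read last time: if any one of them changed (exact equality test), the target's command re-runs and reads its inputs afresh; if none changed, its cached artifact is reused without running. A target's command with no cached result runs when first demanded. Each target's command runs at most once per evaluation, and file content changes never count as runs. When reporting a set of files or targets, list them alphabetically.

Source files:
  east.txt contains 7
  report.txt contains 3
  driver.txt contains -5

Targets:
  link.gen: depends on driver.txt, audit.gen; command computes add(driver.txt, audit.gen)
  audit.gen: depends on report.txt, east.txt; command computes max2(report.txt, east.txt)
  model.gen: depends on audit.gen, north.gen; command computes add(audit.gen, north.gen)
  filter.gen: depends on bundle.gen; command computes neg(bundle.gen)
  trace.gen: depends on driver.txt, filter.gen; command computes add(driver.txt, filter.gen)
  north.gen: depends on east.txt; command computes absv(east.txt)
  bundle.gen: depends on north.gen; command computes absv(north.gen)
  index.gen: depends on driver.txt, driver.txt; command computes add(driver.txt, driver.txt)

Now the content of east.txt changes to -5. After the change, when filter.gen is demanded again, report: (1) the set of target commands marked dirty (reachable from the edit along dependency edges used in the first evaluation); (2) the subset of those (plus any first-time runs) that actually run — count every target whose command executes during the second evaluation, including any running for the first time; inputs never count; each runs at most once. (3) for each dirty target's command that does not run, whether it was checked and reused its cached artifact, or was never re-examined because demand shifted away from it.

Dirty set: bundle.gen, filter.gen, north.gen.
Run set: bundle.gen, filter.gen, north.gen (3 run).
All dirty target commands ended up running.

Initial pass — values computed on the first demand:
  north.gen = absv(7) = 7
  bundle.gen = absv(7) = 7
  filter.gen = neg(7) = -7

Second demand — change propagation:
  north.gen: re-runs because east.txt 7->-5; new result 5.
  bundle.gen: re-runs because north.gen 7->5; new result 5.
  filter.gen: re-runs because bundle.gen 7->5; new result -5.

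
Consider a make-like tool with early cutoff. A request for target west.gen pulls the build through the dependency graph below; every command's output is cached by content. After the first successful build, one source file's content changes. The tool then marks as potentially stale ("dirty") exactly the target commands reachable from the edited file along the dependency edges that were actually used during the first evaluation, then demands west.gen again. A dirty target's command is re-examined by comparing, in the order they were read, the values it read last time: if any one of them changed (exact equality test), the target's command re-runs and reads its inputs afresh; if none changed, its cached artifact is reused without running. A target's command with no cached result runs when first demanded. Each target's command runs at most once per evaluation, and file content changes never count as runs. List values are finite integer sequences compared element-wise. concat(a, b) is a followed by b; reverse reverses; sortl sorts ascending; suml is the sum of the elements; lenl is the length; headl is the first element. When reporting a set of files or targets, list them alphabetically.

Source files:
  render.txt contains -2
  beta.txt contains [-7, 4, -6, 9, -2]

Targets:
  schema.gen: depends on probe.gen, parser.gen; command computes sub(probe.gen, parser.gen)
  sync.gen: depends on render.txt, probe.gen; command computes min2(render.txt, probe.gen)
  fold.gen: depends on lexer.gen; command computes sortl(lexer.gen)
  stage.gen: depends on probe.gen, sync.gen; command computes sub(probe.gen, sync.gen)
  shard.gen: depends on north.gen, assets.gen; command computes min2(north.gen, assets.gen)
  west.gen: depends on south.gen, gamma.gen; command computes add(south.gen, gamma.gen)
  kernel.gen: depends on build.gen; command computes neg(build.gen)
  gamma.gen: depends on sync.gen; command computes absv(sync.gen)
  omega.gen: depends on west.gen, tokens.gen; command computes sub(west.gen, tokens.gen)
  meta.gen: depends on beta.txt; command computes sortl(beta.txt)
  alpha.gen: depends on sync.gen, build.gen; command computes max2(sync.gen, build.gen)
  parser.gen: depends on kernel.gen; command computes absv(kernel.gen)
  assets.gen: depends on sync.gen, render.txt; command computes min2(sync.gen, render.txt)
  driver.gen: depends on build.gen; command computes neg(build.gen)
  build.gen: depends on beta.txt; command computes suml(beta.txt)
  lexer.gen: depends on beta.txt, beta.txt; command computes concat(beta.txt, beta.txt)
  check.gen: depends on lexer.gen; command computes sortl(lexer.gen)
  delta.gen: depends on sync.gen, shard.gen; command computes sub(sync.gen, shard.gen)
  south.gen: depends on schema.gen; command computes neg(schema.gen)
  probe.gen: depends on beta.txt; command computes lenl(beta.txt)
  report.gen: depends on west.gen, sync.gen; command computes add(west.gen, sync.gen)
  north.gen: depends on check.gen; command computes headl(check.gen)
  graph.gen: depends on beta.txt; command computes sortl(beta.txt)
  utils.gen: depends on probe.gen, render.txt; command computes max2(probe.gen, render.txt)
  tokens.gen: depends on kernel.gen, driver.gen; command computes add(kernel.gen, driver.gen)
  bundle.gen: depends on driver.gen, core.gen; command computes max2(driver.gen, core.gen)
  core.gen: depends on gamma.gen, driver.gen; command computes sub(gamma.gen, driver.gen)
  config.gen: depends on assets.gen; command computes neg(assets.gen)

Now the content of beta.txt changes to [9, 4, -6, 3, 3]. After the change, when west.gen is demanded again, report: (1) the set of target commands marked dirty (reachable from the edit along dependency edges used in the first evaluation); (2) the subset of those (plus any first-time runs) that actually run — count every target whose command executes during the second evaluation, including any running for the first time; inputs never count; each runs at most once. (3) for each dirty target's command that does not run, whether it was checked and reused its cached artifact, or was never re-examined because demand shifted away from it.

The edit dirties: build.gen, gamma.gen, kernel.gen, parser.gen, probe.gen, schema.gen, south.gen, sync.gen, west.gen.
7 target commands run: build.gen, kernel.gen, parser.gen, probe.gen, schema.gen, south.gen, west.gen.
Cache hits after checking: gamma.gen, sync.gen.
Note where the cutoff bites: sync.gen is checked, finds nothing changed, and keeps its cache.

First demand of the output computes:
  build.gen = suml([-7, 4, -6, 9, -2]) = -2
  kernel.gen = neg(-2) = 2
  parser.gen = absv(2) = 2
  probe.gen = lenl([-7, 4, -6, 9, -2]) = 5
  schema.gen = sub(5, 2) = 3
  south.gen = neg(3) = -3
  sync.gen = min2(-2, 5) = -2
  gamma.gen = absv(-2) = 2
  west.gen = add(-3, 2) = -1

After the edit, cleaning proceeds:
  build.gen: a read changed (beta.txt [-7, 4, -6, 9, -2]->[9, 4, -6, 3, 3]) — executes, giving 13.
  kernel.gen: a read changed (build.gen -2->13) — executes, giving -13.
  parser.gen: a read changed (kernel.gen 2->-13) — executes, giving 13.
  probe.gen: a read changed (beta.txt [-7, 4, -6, 9, -2]->[9, 4, -6, 3, 3]) — executes, giving 5 — identical to its old value.
  schema.gen: a read changed (parser.gen 2->13) — executes, giving -8.
  south.gen: a read changed (schema.gen 3->-8) — executes, giving 8.
  sync.gen: dirty, but its reads are unchanged (render.txt unchanged, probe.gen unchanged); cached -2 stands.
  gamma.gen: dirty, but its reads are unchanged (sync.gen unchanged); cached 2 stands.
  west.gen: a read changed (south.gen -3->8) — executes, giving 10.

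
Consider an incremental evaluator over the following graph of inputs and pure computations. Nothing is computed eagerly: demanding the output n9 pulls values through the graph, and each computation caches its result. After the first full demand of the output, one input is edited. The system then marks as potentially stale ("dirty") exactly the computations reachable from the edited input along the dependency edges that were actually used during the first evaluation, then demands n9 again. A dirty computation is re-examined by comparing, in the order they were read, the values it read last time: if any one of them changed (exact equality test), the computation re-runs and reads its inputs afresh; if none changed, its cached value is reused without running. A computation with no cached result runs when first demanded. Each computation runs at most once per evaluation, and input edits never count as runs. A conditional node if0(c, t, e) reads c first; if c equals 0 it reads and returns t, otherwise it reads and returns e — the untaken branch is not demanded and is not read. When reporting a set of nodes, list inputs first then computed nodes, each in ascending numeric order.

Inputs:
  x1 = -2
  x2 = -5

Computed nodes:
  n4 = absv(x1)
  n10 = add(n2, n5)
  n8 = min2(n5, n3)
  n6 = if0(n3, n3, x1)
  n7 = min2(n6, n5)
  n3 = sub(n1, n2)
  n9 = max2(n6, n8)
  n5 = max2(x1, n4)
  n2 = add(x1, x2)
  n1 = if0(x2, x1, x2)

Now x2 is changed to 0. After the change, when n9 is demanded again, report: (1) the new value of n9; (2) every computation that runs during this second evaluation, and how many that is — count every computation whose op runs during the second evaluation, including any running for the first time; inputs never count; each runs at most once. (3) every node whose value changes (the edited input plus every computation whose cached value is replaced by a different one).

Initial pass — values computed on the first demand:
  n1 = if0(x2=-5 -> else branch x2) = -5
  n2 = add(-2, -5) = -7
  n3 = sub(-5, -7) = 2
  n4 = absv(-2) = 2
  n5 = max2(-2, 2) = 2
  n6 = if0(n3=2 -> else branch x1) = -2
  n8 = min2(2, 2) = 2
  n9 = max2(-2, 2) = 2

Second demand — change propagation:
  n1: re-runs because x2 -5->0; x2 -5->0; new result -2.
  n2: re-runs because x2 -5->0; new result -2.
  n3: re-runs because n1 -5->-2; n2 -7->-2; new result 0.
  n6: re-runs because n3 2->0; new result 0.
  n8: re-runs because n3 2->0; new result 0.
  n9: re-runs because n6 -2->0; n8 2->0; new result 0.

n9 now evaluates to 0.
Run set: n1, n2, n3, n6, n8, n9 (6 run).
Changed values: x2, n1, n2, n3, n6, n8, n9.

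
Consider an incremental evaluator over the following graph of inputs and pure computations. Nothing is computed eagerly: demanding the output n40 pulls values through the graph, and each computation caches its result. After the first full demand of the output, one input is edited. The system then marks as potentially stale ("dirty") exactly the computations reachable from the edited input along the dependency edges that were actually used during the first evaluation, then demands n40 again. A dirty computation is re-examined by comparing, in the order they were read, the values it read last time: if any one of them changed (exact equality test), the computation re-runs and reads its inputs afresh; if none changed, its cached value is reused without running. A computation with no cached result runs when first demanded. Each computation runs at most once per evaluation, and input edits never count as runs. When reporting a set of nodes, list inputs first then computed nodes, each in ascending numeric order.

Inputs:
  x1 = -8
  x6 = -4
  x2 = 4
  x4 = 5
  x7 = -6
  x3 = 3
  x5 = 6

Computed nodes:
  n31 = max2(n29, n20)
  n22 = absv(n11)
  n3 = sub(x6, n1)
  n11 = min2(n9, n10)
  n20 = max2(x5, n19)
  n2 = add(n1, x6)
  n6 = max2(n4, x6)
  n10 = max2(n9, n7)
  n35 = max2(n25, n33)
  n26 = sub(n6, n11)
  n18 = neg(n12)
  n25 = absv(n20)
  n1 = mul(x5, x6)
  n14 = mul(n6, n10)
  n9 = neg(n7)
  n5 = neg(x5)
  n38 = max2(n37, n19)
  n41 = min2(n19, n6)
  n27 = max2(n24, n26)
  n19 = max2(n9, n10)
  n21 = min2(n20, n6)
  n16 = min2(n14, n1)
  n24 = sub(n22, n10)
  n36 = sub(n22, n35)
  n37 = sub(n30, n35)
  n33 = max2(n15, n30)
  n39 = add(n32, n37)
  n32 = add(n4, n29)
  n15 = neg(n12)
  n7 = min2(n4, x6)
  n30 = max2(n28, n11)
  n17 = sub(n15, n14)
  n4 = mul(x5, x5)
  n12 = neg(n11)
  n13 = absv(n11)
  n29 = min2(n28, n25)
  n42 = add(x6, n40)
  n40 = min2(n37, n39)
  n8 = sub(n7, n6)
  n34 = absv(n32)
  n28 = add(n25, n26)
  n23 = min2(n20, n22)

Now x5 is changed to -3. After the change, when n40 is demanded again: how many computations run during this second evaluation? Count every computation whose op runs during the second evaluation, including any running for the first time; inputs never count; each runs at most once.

Initial pass — values computed on the first demand:
  n4 = mul(6, 6) = 36
  n6 = max2(36, -4) = 36
  n7 = min2(36, -4) = -4
  n9 = neg(-4) = 4
  n10 = max2(4, -4) = 4
  n11 = min2(4, 4) = 4
  n12 = neg(4) = -4
  n15 = neg(-4) = 4
  n19 = max2(4, 4) = 4
  n20 = max2(6, 4) = 6
  n25 = absv(6) = 6
  n26 = sub(36, 4) = 32
  n28 = add(6, 32) = 38
  n29 = min2(38, 6) = 6
  n30 = max2(38, 4) = 38
  n32 = add(36, 6) = 42
  n33 = max2(4, 38) = 38
  n35 = max2(6, 38) = 38
  n37 = sub(38, 38) = 0
  n39 = add(42, 0) = 42
  n40 = min2(0, 42) = 0

Second demand — change propagation:
  n4: re-runs because x5 6->-3; x5 6->-3; new result 9.
  n6: re-runs because n4 36->9; new result 9.
  n7: re-runs because n4 36->9; new result -4 (unchanged).
  n9: re-examined; everything it read last time is the same (n7 unchanged) — cache 4 kept, no run.
  n10: re-examined; everything it read last time is the same (n9 unchanged, n7 unchanged) — cache 4 kept, no run.
  n11: re-examined; everything it read last time is the same (n9 unchanged, n10 unchanged) — cache 4 kept, no run.
  n12: re-examined; everything it read last time is the same (n11 unchanged) — cache -4 kept, no run.
  n15: re-examined; everything it read last time is the same (n12 unchanged) — cache 4 kept, no run.
  n19: re-examined; everything it read last time is the same (n9 unchanged, n10 unchanged) — cache 4 kept, no run.
  n20: re-runs because x5 6->-3; new result 4.
  n25: re-runs because n20 6->4; new result 4.
  n26: re-runs because n6 36->9; new result 5.
  n28: re-runs because n25 6->4; n26 32->5; new result 9.
  n29: re-runs because n28 38->9; n25 6->4; new result 4.
  n30: re-runs because n28 38->9; new result 9.
  n32: re-runs because n4 36->9; n29 6->4; new result 13.
  n33: re-runs because n30 38->9; new result 9.
  n35: re-runs because n25 6->4; n33 38->9; new result 9.
  n37: re-runs because n30 38->9; n35 38->9; new result 0 (unchanged).
  n39: re-runs because n32 42->13; new result 13.
  n40: re-runs because n39 42->13; new result 0 (unchanged).

The important point: at n9 every value read last time is unchanged, so the dirty flag clears without a run.

Run set: n4, n6, n7, n20, n25, n26, n28, n29, n30, n32, n33, n35, n37, n39, n40 (15 run).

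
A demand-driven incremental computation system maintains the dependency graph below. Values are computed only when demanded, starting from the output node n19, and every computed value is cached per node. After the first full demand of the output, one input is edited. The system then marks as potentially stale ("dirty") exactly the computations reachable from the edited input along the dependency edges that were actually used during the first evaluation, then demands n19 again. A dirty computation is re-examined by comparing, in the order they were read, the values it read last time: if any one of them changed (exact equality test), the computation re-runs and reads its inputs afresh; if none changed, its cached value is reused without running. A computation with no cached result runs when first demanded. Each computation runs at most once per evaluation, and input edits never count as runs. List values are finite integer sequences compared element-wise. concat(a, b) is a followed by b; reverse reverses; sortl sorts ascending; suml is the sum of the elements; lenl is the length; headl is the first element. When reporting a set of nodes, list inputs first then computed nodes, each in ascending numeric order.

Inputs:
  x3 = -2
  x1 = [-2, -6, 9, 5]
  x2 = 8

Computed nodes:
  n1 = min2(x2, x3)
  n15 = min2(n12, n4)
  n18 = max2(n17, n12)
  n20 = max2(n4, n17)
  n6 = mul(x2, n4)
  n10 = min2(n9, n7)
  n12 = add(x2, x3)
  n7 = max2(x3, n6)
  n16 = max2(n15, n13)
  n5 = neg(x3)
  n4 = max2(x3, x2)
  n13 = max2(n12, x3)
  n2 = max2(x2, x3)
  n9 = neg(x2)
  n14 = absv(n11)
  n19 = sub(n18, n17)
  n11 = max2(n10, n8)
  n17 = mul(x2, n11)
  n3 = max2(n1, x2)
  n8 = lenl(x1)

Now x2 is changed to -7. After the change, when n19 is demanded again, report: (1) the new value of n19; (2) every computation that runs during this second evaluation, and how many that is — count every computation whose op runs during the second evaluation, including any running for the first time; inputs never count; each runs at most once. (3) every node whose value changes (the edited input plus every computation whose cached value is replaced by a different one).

First evaluation (everything demanded from the output):
  n4 = max2(-2, 8) = 8
  n6 = mul(8, 8) = 64
  n7 = max2(-2, 64) = 64
  n8 = lenl([-2, -6, 9, 5]) = 4
  n9 = neg(8) = -8
  n10 = min2(-8, 64) = -8
  n11 = max2(-8, 4) = 4
  n12 = add(8, -2) = 6
  n17 = mul(8, 4) = 32
  n18 = max2(32, 6) = 32
  n19 = sub(32, 32) = 0

Propagation after the edit:
  n4: runs — x2 8->-7; result -2.
  n6: runs — x2 8->-7; n4 8->-2; result 14.
  n7: runs — n6 64->14; result 14.
  n9: runs — x2 8->-7; result 7.
  n10: runs — n9 -8->7; n7 64->14; result 7.
  n11: runs — n10 -8->7; result 7.
  n12: runs — x2 8->-7; result -9.
  n17: runs — x2 8->-7; n11 4->7; result -49.
  n18: runs — n17 32->-49; n12 6->-9; result -9.
  n19: runs — n18 32->-9; n17 32->-49; result 40.

New value of n19: 40.
Computations that run: n4, n6, n7, n9, n10, n11, n12, n17, n18, n19 — 10 in total.
Values that change: x2, n4, n6, n7, n9, n10, n11, n12, n17, n18, n19.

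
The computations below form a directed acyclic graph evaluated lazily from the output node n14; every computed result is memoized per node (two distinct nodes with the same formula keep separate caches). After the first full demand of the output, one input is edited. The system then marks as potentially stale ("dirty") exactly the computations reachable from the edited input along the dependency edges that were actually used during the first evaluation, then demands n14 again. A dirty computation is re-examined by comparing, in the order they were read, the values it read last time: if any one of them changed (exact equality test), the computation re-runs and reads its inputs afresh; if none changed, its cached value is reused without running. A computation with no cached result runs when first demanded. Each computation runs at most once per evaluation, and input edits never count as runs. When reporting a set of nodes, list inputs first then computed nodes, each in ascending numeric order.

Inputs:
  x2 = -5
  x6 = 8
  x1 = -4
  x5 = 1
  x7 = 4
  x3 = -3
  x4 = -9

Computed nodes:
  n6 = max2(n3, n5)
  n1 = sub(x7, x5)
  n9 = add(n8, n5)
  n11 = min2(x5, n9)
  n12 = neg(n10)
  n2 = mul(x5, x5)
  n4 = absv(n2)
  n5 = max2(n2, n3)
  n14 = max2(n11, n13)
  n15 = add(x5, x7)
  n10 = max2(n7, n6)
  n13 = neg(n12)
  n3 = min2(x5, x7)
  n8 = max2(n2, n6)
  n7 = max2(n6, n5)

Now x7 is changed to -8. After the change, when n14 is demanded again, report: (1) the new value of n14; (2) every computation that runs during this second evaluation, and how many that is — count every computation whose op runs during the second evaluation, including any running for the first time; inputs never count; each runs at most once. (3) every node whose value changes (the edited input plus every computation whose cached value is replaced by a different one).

First demand of the output computes:
  n2 = mul(1, 1) = 1
  n3 = min2(1, 4) = 1
  n5 = max2(1, 1) = 1
  n6 = max2(1, 1) = 1
  n7 = max2(1, 1) = 1
  n8 = max2(1, 1) = 1
  n9 = add(1, 1) = 2
  n10 = max2(1, 1) = 1
  n11 = min2(1, 2) = 1
  n12 = neg(1) = -1
  n13 = neg(-1) = 1
  n14 = max2(1, 1) = 1

After the edit, cleaning proceeds:
  n3: a read changed (x7 4->-8) — executes, giving -8.
  n5: a read changed (n3 1->-8) — executes, giving 1 — identical to its old value.
  n6: a read changed (n3 1->-8) — executes, giving 1 — identical to its old value.
  n7: dirty, but its reads are unchanged (n6 unchanged, n5 unchanged); cached 1 stands.
  n8: dirty, but its reads are unchanged (n2 unchanged, n6 unchanged); cached 1 stands.
  n9: dirty, but its reads are unchanged (n8 unchanged, n5 unchanged); cached 2 stands.
  n10: dirty, but its reads are unchanged (n7 unchanged, n6 unchanged); cached 1 stands.
  n11: dirty, but its reads are unchanged (x5 unchanged, n9 unchanged); cached 1 stands.
  n12: dirty, but its reads are unchanged (n10 unchanged); cached -1 stands.
  n13: dirty, but its reads are unchanged (n12 unchanged); cached 1 stands.
  n14: dirty, but its reads are unchanged (n11 unchanged, n13 unchanged); cached 1 stands.

Note where the cutoff bites: n7 is checked, finds nothing changed, and keeps its cache.

Demanding n14 again yields 1.
3 computations run: n3, n5, n6.
The nodes whose values change: x7, n3.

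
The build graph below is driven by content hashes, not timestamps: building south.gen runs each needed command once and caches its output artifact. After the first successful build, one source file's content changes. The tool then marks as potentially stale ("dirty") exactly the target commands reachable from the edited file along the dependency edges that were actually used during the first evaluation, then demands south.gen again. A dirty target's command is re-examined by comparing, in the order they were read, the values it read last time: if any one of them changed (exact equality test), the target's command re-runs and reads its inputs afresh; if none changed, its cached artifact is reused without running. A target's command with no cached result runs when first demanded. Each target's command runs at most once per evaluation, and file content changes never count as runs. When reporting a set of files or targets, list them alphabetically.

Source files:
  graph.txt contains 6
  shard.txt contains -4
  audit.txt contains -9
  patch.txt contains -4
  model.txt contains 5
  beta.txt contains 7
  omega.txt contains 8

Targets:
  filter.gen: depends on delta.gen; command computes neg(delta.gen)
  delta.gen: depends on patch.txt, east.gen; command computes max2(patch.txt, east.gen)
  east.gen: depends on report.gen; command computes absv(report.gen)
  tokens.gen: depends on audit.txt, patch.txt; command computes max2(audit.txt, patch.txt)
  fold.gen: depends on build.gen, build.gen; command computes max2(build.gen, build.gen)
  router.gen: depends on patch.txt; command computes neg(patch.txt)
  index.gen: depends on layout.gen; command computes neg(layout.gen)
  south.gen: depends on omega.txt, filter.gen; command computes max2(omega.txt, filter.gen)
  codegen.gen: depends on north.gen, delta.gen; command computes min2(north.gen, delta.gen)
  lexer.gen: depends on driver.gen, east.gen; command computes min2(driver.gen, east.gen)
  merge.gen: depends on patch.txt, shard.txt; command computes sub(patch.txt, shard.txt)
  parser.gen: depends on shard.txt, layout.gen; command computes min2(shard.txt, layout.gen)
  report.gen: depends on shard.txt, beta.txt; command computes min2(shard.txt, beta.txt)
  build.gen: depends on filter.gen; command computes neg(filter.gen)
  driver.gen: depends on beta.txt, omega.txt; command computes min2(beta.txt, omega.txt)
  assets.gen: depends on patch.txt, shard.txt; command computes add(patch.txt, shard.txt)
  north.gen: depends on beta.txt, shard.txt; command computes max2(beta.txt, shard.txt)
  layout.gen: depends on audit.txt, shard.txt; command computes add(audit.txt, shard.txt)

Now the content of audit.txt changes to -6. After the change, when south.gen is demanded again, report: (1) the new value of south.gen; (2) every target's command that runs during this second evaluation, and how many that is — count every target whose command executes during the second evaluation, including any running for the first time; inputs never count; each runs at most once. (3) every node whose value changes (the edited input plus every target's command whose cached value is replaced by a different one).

Initial pass — values computed on the first demand:
  report.gen = min2(-4, 7) = -4
  east.gen = absv(-4) = 4
  delta.gen = max2(-4, 4) = 4
  filter.gen = neg(4) = -4
  south.gen = max2(8, -4) = 8

Second demand — change propagation:
  no demanded computation ever read audit.txt, so the edit dirties nothing and nothing runs.

The important point: nothing the output needs ever reads audit.txt, so the edit is invisible to it.

south.gen now evaluates to 8.
Run set: none (0 run).
Changed values: audit.txt.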